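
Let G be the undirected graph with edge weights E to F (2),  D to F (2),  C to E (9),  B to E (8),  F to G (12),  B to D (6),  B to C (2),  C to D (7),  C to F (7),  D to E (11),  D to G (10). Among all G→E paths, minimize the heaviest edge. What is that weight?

10

A few of the G→E routes:
G -> D -> B -> E: max(10, 6, 8) = 10
G -> D -> B -> C -> F -> E: max(10, 6, 2, 7, 2) = 10
G -> D -> B -> C -> E: max(10, 6, 2, 9) = 10
The minimum achievable maximum is 10.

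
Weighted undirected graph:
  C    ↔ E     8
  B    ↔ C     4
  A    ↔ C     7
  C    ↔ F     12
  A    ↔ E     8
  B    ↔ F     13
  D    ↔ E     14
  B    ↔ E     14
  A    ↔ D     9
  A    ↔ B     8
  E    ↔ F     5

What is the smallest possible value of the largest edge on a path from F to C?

8

Checking several routes:
F-B-A-C: max(13, 8, 7) = 13
F-E-C: max(5, 8) = 8
F-B-C: max(13, 4) = 13
F-C: max(12) = 12
F-E-A-B-C: max(5, 8, 8, 4) = 8
F-E-A-C: max(5, 8, 7) = 8
The minimum achievable maximum is 8.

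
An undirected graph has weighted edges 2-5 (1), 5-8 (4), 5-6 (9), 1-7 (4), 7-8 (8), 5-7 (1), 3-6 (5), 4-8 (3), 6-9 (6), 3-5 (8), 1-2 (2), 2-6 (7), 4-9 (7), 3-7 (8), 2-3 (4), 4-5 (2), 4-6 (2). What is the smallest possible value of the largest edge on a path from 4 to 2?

A few of the 4→2 routes:
4→8→5→2: max(3, 4, 1) = 4
4→8→5→7→1→2: max(3, 4, 1, 4, 2) = 4
4→6→3→2: max(2, 5, 4) = 5
4→9→6→2: max(7, 6, 7) = 7
4→5→7→1→2: max(2, 1, 4, 2) = 4
4→5→2: max(2, 1) = 2
The minimum achievable maximum is 2.

2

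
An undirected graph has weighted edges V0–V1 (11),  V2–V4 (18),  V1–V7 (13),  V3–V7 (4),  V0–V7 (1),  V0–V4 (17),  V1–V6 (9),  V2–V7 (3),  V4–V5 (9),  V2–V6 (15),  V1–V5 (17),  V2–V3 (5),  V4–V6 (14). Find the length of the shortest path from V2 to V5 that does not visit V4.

Paths from V2 to V5 avoiding V4:
V2 - V3 - V7 - V1 - V5: 5 + 4 + 13 + 17 = 39
V2 - V7 - V1 - V5: 3 + 13 + 17 = 33
V2 - V3 - V7 - V0 - V1 - V5: 5 + 4 + 1 + 11 + 17 = 38
V2 - V6 - V1 - V5: 15 + 9 + 17 = 41
V2 - V7 - V0 - V1 - V5: 3 + 1 + 11 + 17 = 32
The minimum is 32.

32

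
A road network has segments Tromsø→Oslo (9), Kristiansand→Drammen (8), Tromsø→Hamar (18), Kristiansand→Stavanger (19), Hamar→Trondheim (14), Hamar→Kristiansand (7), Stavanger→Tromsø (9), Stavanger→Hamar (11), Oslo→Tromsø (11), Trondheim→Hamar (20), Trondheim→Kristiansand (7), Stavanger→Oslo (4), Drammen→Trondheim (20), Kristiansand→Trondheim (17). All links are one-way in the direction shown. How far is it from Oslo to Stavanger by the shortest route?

55

Routes from Oslo to Stavanger:
Oslo-Tromsø-Hamar-Kristiansand-Stavanger: 11 + 18 + 7 + 19 = 55
Oslo-Tromsø-Hamar-Trondheim-Kristiansand-Stavanger: 11 + 18 + 14 + 7 + 19 = 69
Best route has total 55.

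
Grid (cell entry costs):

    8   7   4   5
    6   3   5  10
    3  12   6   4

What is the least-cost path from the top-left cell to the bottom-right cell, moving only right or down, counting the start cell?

Best path: r0c0 → r1c0 → r1c1 → r1c2 → r2c2 → r2c3
Cost: 8 + 6 + 3 + 5 + 6 + 4 = 32
(Top row then right column would cost 38.)

32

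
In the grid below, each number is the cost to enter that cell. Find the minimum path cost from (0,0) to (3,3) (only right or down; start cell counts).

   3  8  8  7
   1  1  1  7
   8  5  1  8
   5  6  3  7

17

Take (0,0) → (1,0) → (1,1) → (1,2) → (2,2) → (3,2) → (3,3) for a total of 3 + 1 + 1 + 1 + 1 + 3 + 7 = 17.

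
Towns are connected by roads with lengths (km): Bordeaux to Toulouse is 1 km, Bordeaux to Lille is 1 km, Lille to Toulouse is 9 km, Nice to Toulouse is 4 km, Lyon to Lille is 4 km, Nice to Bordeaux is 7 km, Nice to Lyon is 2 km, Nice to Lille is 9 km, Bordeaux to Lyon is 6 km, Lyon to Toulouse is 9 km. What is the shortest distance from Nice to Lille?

6

A few of the Nice→Lille routes:
Nice -> Lille: 9
Nice -> Bordeaux -> Lille: 7 + 1 = 8
Nice -> Lyon -> Bordeaux -> Lille: 2 + 6 + 1 = 9
Nice -> Toulouse -> Bordeaux -> Lille: 4 + 1 + 1 = 6
Nice -> Lyon -> Lille: 2 + 4 = 6
Shortest: 6 km.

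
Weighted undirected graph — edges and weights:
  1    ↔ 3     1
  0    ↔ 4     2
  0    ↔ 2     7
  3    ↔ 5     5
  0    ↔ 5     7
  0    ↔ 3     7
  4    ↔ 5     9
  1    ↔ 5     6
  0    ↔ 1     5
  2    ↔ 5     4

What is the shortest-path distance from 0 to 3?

6

Some routes from 0 to 3:
0 - 5 - 3: 7 + 5 = 12
0 - 2 - 5 - 3: 7 + 4 + 5 = 16
0 - 3: 7
0 - 1 - 3: 5 + 1 = 6
0 - 4 - 5 - 3: 2 + 9 + 5 = 16
0 - 5 - 1 - 3: 7 + 6 + 1 = 14
Shortest: 6.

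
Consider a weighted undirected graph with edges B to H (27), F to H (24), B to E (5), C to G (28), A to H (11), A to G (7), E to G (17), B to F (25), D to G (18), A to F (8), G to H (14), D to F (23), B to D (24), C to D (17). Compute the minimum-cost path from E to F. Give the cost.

Checking several routes:
E→G→H→F: 17 + 14 + 24 = 55
E→B→H→A→F: 5 + 27 + 11 + 8 = 51
E→G→H→A→F: 17 + 14 + 11 + 8 = 50
E→B→F: 5 + 25 = 30
E→B→D→F: 5 + 24 + 23 = 52
E→G→A→F: 17 + 7 + 8 = 32
Best route has total 30.

30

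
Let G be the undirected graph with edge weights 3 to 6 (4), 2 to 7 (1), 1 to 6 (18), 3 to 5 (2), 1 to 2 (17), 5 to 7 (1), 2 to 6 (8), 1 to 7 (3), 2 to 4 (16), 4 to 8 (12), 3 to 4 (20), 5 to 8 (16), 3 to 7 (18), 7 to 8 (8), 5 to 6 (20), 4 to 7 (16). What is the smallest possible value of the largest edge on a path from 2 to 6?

Checking several routes:
2 -> 7 -> 5 -> 3 -> 6: max(1, 1, 2, 4) = 4
2 -> 4 -> 8 -> 5 -> 3 -> 6: max(16, 12, 16, 2, 4) = 16
2 -> 4 -> 7 -> 8 -> 5 -> 3 -> 6: max(16, 16, 8, 16, 2, 4) = 16
2 -> 6: max(8) = 8
2 -> 4 -> 7 -> 5 -> 3 -> 6: max(16, 16, 1, 2, 4) = 16
The minimum achievable maximum is 4.

4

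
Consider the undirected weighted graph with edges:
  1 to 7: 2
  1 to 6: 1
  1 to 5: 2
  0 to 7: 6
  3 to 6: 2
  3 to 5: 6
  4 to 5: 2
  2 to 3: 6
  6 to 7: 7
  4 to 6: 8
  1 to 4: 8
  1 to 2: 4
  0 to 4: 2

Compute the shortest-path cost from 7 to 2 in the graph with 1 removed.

Routes from 7 to 2 avoiding 1:
7 → 6 → 4 → 5 → 3 → 2: 7 + 8 + 2 + 6 + 6 = 29
7 → 6 → 3 → 2: 7 + 2 + 6 = 15
7 → 0 → 4 → 5 → 3 → 2: 6 + 2 + 2 + 6 + 6 = 22
7 → 0 → 4 → 6 → 3 → 2: 6 + 2 + 8 + 2 + 6 = 24
Best route has total 15.

15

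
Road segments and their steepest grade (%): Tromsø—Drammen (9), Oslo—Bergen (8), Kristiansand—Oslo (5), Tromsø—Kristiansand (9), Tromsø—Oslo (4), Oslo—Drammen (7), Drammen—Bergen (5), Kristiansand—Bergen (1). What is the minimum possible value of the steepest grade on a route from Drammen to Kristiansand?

5

Comparing a few candidate routes:
Drammen→Bergen→Oslo→Tromsø→Kristiansand: max(5, 8, 4, 9) = 9
Drammen→Oslo→Kristiansand: max(7, 5) = 7
Drammen→Bergen→Oslo→Kristiansand: max(5, 8, 5) = 8
Drammen→Oslo→Bergen→Kristiansand: max(7, 8, 1) = 8
Drammen→Bergen→Kristiansand: max(5, 1) = 5
Drammen→Oslo→Tromsø→Kristiansand: max(7, 4, 9) = 9
Smallest bottleneck: 5%.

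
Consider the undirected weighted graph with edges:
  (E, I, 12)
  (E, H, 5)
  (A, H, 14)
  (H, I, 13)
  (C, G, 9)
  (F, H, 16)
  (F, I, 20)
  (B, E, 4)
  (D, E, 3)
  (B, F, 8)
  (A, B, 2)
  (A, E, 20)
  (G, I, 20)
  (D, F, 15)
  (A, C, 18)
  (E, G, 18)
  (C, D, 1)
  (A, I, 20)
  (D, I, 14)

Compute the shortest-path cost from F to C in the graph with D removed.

28

Comparing a few candidate routes:
F-H-E-B-A-C: 16 + 5 + 4 + 2 + 18 = 45
F-B-A-C: 8 + 2 + 18 = 28
F-B-E-G-C: 8 + 4 + 18 + 9 = 39
Shortest: 28.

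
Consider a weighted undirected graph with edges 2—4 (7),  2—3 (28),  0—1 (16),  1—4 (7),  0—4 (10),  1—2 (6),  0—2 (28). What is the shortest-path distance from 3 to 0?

Routes from 3 to 0:
3→2→1→0: 28 + 6 + 16 = 50
3→2→4→0: 28 + 7 + 10 = 45
3→2→0: 28 + 28 = 56
3→2→1→4→0: 28 + 6 + 7 + 10 = 51
3→2→4→1→0: 28 + 7 + 7 + 16 = 58
Best route has total 45.

45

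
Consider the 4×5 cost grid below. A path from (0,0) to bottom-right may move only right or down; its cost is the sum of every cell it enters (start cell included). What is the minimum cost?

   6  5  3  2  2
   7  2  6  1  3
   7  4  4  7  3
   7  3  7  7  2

25

One optimal route is r0c0 r0c1 r0c2 r0c3 r1c3 r1c4 r2c4 r3c4.
Its cost is 6 + 5 + 3 + 2 + 1 + 3 + 3 + 2 = 25.
(Top row then right column would cost 26.)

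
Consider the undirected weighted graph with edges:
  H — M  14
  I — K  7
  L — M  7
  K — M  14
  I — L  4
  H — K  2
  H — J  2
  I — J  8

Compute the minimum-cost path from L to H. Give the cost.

A few of the L→H routes:
L - M - H: 7 + 14 = 21
L - I - K - H: 4 + 7 + 2 = 13
L - I - J - H: 4 + 8 + 2 = 14
The minimum is 13.

13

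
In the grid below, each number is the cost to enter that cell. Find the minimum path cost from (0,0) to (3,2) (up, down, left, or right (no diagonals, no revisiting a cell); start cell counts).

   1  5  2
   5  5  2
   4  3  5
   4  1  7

One optimal route is r0c0 → r1c0 → r2c0 → r2c1 → r3c1 → r3c2.
Its cost is 1 + 5 + 4 + 3 + 1 + 7 = 21.

21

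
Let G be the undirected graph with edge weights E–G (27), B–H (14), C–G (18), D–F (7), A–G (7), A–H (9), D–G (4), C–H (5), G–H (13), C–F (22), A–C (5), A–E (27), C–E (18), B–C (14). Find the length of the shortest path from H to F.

24

Checking several routes:
H-G-D-F: 13 + 4 + 7 = 24
H-C-F: 5 + 22 = 27
H-A-G-D-F: 9 + 7 + 4 + 7 = 27
Best route has total 24.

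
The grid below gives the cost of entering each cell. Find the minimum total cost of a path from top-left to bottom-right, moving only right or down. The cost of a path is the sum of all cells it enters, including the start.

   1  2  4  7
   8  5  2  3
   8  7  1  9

Path (0,0) (0,1) (0,2) (1,2) (2,2) (2,3): 1 + 2 + 4 + 2 + 1 + 9 = 19.
For comparison, the top-then-right route costs 26.

19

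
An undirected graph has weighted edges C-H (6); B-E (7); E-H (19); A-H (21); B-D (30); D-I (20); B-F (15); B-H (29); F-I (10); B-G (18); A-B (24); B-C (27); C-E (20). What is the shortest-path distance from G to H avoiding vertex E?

47

Routes from G to H avoiding E:
G→B→H: 18 + 29 = 47
G→B→C→H: 18 + 27 + 6 = 51
G→B→A→H: 18 + 24 + 21 = 63
Best route has total 47.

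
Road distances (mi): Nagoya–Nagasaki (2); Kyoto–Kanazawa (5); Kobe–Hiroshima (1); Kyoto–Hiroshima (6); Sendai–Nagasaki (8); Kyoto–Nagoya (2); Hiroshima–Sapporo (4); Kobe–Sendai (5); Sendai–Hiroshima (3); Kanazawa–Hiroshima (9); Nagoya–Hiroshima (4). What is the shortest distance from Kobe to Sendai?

Candidate routes:
Kobe → Hiroshima → Sendai: 1 + 3 = 4
Kobe → Hiroshima → Kanazawa → Kyoto → Nagoya → Nagasaki → Sendai: 1 + 9 + 5 + 2 + 2 + 8 = 27
Kobe → Sendai: 5
Kobe → Hiroshima → Nagoya → Nagasaki → Sendai: 1 + 4 + 2 + 8 = 15
Kobe → Hiroshima → Kyoto → Nagoya → Nagasaki → Sendai: 1 + 6 + 2 + 2 + 8 = 19
Shortest: 4 mi.

4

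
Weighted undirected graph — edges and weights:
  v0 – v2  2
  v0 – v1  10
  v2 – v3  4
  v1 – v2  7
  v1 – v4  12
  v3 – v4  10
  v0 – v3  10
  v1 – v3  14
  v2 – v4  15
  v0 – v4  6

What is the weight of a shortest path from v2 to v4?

8

Some routes from v2 to v4:
v2→v0→v4: 2 + 6 = 8
v2→v3→v4: 4 + 10 = 14
v2→v4: 15
Best route has total 8.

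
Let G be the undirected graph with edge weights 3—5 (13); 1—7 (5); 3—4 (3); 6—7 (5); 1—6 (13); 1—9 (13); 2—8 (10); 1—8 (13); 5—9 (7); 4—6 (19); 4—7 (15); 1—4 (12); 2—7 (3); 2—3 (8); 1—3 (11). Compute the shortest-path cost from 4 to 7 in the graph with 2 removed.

15

Comparing a few candidate routes:
4 -> 1 -> 7: 12 + 5 = 17
4 -> 7: 15
4 -> 3 -> 1 -> 7: 3 + 11 + 5 = 19
4 -> 6 -> 7: 19 + 5 = 24
Shortest: 15.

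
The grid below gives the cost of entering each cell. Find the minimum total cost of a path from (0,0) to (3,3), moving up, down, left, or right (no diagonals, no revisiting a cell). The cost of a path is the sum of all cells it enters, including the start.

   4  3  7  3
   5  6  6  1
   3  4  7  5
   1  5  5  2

Take (0,0)→(0,1)→(0,2)→(0,3)→(1,3)→(2,3)→(3,3) for a total of 4 + 3 + 7 + 3 + 1 + 5 + 2 = 25.

25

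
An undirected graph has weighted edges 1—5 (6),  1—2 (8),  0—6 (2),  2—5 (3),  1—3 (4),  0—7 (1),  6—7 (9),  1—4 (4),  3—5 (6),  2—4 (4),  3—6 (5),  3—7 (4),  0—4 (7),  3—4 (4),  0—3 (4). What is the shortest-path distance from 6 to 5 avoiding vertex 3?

16

A few of the 6→5 routes:
6 -> 7 -> 0 -> 4 -> 1 -> 5: 9 + 1 + 7 + 4 + 6 = 27
6 -> 0 -> 4 -> 1 -> 5: 2 + 7 + 4 + 6 = 19
6 -> 7 -> 0 -> 4 -> 2 -> 5: 9 + 1 + 7 + 4 + 3 = 24
6 -> 0 -> 4 -> 1 -> 2 -> 5: 2 + 7 + 4 + 8 + 3 = 24
6 -> 0 -> 4 -> 2 -> 1 -> 5: 2 + 7 + 4 + 8 + 6 = 27
6 -> 0 -> 4 -> 2 -> 5: 2 + 7 + 4 + 3 = 16
The minimum is 16.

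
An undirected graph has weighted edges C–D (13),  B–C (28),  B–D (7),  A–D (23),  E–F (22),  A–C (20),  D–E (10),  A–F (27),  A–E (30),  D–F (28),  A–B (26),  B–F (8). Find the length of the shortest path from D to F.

15

Comparing a few candidate routes:
D - F: 28
D - A - F: 23 + 27 = 50
D - B - F: 7 + 8 = 15
D - E - F: 10 + 22 = 32
D - A - B - F: 23 + 26 + 8 = 57
D - C - B - F: 13 + 28 + 8 = 49
Shortest: 15.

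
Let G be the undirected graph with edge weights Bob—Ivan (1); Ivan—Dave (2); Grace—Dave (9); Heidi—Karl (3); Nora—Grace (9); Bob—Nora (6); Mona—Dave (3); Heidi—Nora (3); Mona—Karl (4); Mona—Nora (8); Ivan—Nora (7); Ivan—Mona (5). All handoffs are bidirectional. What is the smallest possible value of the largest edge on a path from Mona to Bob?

3

Some routes from Mona to Bob:
Mona - Ivan - Bob: max(5, 1) = 5
Mona - Dave - Ivan - Bob: max(3, 2, 1) = 3
Mona - Ivan - Nora - Bob: max(5, 7, 6) = 7
Mona - Dave - Ivan - Nora - Bob: max(3, 2, 7, 6) = 7
Mona - Karl - Heidi - Nora - Bob: max(4, 3, 3, 6) = 6
Best route has worst link 3.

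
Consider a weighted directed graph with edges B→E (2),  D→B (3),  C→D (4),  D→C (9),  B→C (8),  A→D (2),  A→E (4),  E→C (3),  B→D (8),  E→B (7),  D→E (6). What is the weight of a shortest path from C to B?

7

Paths from C to B:
C→D→E→B: 4 + 6 + 7 = 17
C→D→B: 4 + 3 = 7
Best route has total 7.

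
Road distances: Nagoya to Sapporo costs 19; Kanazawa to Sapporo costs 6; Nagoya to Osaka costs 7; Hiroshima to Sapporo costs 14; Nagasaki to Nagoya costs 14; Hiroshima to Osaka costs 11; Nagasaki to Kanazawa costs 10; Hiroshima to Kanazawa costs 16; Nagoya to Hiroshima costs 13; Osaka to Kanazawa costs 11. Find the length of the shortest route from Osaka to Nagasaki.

21

Comparing a few candidate routes:
Osaka-Nagoya-Nagasaki: 7 + 14 = 21
Osaka-Hiroshima-Kanazawa-Nagasaki: 11 + 16 + 10 = 37
Osaka-Kanazawa-Nagasaki: 11 + 10 = 21
Osaka-Hiroshima-Nagoya-Nagasaki: 11 + 13 + 14 = 38
Osaka-Hiroshima-Sapporo-Kanazawa-Nagasaki: 11 + 14 + 6 + 10 = 41
Best route has total 21.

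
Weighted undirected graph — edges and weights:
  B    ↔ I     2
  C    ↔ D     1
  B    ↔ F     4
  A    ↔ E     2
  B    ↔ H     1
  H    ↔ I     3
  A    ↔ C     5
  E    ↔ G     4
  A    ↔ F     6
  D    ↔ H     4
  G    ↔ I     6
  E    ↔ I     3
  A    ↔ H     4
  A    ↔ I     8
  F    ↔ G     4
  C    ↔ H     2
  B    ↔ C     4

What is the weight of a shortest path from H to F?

Checking several routes:
H→A→F: 4 + 6 = 10
H→C→B→F: 2 + 4 + 4 = 10
H→I→B→F: 3 + 2 + 4 = 9
H→B→F: 1 + 4 = 5
The minimum is 5.

5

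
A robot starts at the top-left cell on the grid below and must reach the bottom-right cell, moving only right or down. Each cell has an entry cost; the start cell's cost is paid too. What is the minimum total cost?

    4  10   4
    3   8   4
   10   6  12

Path (0,0) → (1,0) → (1,1) → (1,2) → (2,2): 4 + 3 + 8 + 4 + 12 = 31.

31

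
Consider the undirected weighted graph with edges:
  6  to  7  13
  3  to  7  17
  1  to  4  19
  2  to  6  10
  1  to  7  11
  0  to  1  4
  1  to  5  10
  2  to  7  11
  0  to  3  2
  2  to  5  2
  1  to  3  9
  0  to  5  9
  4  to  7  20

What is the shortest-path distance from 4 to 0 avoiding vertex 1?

Candidate routes:
4 → 7 → 2 → 5 → 0: 20 + 11 + 2 + 9 = 42
4 → 7 → 6 → 2 → 5 → 0: 20 + 13 + 10 + 2 + 9 = 54
4 → 7 → 3 → 0: 20 + 17 + 2 = 39
Best route has total 39.

39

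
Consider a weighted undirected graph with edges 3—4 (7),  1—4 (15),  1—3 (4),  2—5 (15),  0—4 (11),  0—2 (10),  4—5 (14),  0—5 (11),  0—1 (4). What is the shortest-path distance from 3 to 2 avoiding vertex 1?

28

Routes from 3 to 2 avoiding 1:
3 → 4 → 0 → 2: 7 + 11 + 10 = 28
3 → 4 → 5 → 0 → 2: 7 + 14 + 11 + 10 = 42
3 → 4 → 5 → 2: 7 + 14 + 15 = 36
3 → 4 → 0 → 5 → 2: 7 + 11 + 11 + 15 = 44
Best route has total 28.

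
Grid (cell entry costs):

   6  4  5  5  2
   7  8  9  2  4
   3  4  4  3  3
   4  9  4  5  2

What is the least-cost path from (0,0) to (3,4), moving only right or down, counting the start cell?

30

Cheapest: [0,0]→[0,1]→[0,2]→[0,3]→[1,3]→[2,3]→[2,4]→[3,4]
  6 + 4 + 5 + 5 + 2 + 3 + 3 + 2 = 30
(Top row then right column would cost 31.)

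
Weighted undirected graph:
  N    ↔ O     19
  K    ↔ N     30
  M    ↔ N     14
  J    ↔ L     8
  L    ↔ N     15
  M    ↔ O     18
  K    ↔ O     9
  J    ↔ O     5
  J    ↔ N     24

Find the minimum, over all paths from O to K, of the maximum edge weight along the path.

9

Routes from O to K:
O→J→N→K: max(5, 24, 30) = 30
O→M→N→K: max(18, 14, 30) = 30
O→J→L→N→K: max(5, 8, 15, 30) = 30
O→K: max(9) = 9
O→N→K: max(19, 30) = 30
Smallest bottleneck: 9.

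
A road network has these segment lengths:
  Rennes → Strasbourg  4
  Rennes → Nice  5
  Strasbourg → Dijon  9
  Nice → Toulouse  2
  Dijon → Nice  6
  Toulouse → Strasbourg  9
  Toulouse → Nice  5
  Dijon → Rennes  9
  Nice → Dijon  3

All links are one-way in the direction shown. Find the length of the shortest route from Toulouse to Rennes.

Routes from Toulouse to Rennes:
Toulouse-Nice-Dijon-Rennes: 5 + 3 + 9 = 17
Toulouse-Strasbourg-Dijon-Rennes: 9 + 9 + 9 = 27
Shortest: 17.

17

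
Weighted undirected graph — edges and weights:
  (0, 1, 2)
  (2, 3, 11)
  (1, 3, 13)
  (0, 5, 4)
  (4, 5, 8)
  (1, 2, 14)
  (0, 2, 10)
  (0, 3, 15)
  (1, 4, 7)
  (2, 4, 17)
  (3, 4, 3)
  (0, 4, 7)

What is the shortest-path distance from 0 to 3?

10

Checking several routes:
0 - 1 - 4 - 3: 2 + 7 + 3 = 12
0 - 4 - 3: 7 + 3 = 10
0 - 1 - 3: 2 + 13 = 15
The minimum is 10.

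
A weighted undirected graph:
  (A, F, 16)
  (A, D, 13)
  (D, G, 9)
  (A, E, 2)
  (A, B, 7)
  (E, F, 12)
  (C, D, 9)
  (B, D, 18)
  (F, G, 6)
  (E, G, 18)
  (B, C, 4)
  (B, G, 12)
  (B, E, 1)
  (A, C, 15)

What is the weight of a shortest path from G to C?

A few of the G→C routes:
G - F - E - B - C: 6 + 12 + 1 + 4 = 23
G - B - C: 12 + 4 = 16
G - E - B - C: 18 + 1 + 4 = 23
G - D - C: 9 + 9 = 18
Shortest: 16.

16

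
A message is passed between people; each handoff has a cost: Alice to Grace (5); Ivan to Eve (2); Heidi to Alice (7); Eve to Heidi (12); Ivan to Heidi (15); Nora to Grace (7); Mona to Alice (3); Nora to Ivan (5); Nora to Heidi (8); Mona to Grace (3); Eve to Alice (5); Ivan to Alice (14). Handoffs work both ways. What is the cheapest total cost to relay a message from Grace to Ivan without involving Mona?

12

Comparing a few candidate routes:
Grace -> Alice -> Heidi -> Ivan: 5 + 7 + 15 = 27
Grace -> Alice -> Ivan: 5 + 14 = 19
Grace -> Alice -> Heidi -> Eve -> Ivan: 5 + 7 + 12 + 2 = 26
Grace -> Alice -> Eve -> Ivan: 5 + 5 + 2 = 12
Grace -> Nora -> Ivan: 7 + 5 = 12
Grace -> Alice -> Heidi -> Nora -> Ivan: 5 + 7 + 8 + 5 = 25
The minimum is 12.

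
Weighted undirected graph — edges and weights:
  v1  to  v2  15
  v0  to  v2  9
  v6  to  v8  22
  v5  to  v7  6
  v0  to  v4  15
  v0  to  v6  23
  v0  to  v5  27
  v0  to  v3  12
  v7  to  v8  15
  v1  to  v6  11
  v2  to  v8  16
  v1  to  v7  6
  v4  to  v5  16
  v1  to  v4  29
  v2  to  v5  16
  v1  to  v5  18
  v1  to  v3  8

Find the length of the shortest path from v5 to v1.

12

Comparing a few candidate routes:
v5 → v7 → v1: 6 + 6 = 12
v5 → v2 → v1: 16 + 15 = 31
v5 → v2 → v0 → v3 → v1: 16 + 9 + 12 + 8 = 45
v5 → v4 → v1: 16 + 29 = 45
v5 → v1: 18
v5 → v0 → v3 → v1: 27 + 12 + 8 = 47
The minimum is 12.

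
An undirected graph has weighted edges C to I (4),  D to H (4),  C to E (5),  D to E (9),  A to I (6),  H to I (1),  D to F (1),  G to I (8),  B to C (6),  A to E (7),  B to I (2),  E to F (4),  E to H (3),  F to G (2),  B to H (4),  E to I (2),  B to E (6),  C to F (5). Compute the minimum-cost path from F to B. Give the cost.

A few of the F→B routes:
F → E → B: 4 + 6 = 10
F → D → H → I → B: 1 + 4 + 1 + 2 = 8
F → E → H → I → B: 4 + 3 + 1 + 2 = 10
F → D → H → B: 1 + 4 + 4 = 9
F → E → H → B: 4 + 3 + 4 = 11
F → E → I → B: 4 + 2 + 2 = 8
The minimum is 8.

8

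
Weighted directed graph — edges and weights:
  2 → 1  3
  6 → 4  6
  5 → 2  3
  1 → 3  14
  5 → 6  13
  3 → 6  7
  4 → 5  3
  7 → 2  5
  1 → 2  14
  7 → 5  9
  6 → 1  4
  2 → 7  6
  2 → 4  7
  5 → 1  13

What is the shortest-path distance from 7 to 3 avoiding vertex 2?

36

Paths from 7 to 3 avoiding 2:
7→5→6→1→3: 9 + 13 + 4 + 14 = 40
7→5→1→3: 9 + 13 + 14 = 36
The minimum is 36.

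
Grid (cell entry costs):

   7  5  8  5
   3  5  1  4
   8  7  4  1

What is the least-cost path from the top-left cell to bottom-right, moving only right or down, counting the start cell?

Take (0,0) (1,0) (1,1) (1,2) (1,3) (2,3) for a total of 7 + 3 + 5 + 1 + 4 + 1 = 21.

21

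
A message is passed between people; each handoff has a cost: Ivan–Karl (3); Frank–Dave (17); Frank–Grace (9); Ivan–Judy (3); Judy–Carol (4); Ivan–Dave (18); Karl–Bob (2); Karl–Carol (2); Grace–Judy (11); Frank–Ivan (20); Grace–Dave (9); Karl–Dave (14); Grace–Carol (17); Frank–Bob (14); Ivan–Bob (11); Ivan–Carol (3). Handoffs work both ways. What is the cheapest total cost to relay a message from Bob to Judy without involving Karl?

14

Comparing a few candidate routes:
Bob→Ivan→Judy: 11 + 3 = 14
Bob→Frank→Ivan→Judy: 14 + 20 + 3 = 37
Bob→Frank→Grace→Judy: 14 + 9 + 11 = 34
Bob→Ivan→Carol→Judy: 11 + 3 + 4 = 18
Shortest: 14.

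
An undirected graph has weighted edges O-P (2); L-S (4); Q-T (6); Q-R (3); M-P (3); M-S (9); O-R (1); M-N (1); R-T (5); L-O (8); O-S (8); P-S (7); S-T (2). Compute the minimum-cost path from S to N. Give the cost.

10

Some routes from S to N:
S → P → M → N: 7 + 3 + 1 = 11
S → M → N: 9 + 1 = 10
S → O → P → M → N: 8 + 2 + 3 + 1 = 14
S → T → R → O → P → M → N: 2 + 5 + 1 + 2 + 3 + 1 = 14
The minimum is 10.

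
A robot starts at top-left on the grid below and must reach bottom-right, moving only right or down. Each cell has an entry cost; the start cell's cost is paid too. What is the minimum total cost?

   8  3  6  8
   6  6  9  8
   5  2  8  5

Best path: (0,0) → (0,1) → (1,1) → (2,1) → (2,2) → (2,3)
Cost: 8 + 3 + 6 + 2 + 8 + 5 = 32
(Top row then right column would cost 38.)

32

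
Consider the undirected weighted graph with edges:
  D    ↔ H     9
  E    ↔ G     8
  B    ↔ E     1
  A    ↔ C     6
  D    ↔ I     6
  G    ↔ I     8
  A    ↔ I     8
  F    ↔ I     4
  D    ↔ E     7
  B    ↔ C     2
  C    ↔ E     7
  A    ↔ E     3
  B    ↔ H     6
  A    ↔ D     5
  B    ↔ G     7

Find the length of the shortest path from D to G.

Some routes from D to G:
D - A - E - B - G: 5 + 3 + 1 + 7 = 16
D - E - B - G: 7 + 1 + 7 = 15
D - A - C - B - G: 5 + 6 + 2 + 7 = 20
D - E - G: 7 + 8 = 15
D - I - G: 6 + 8 = 14
D - A - E - G: 5 + 3 + 8 = 16
Shortest: 14.

14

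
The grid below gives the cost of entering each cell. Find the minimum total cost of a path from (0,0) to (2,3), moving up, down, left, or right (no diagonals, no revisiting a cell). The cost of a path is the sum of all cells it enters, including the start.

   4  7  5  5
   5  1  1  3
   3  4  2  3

16

Path [0,0] → [1,0] → [1,1] → [1,2] → [2,2] → [2,3]: 4 + 5 + 1 + 1 + 2 + 3 = 16.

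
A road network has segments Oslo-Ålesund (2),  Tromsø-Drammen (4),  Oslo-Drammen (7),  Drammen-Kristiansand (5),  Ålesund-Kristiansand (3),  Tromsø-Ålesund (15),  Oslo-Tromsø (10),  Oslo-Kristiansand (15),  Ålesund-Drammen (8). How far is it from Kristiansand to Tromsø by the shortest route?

9

A few of the Kristiansand→Tromsø routes:
Kristiansand - Ålesund - Drammen - Tromsø: 3 + 8 + 4 = 15
Kristiansand - Drammen - Tromsø: 5 + 4 = 9
Kristiansand - Ålesund - Oslo - Tromsø: 3 + 2 + 10 = 15
Kristiansand - Ålesund - Oslo - Drammen - Tromsø: 3 + 2 + 7 + 4 = 16
Best route has total 9 mi.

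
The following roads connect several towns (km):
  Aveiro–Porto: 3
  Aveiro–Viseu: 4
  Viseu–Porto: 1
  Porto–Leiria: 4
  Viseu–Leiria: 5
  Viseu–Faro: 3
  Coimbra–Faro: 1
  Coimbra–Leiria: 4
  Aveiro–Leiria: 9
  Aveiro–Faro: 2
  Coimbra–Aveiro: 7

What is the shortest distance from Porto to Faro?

4

Some routes from Porto to Faro:
Porto-Viseu-Aveiro-Faro: 1 + 4 + 2 = 7
Porto-Aveiro-Faro: 3 + 2 = 5
Porto-Aveiro-Viseu-Faro: 3 + 4 + 3 = 10
Porto-Viseu-Faro: 1 + 3 = 4
Porto-Leiria-Coimbra-Faro: 4 + 4 + 1 = 9
Shortest: 4 km.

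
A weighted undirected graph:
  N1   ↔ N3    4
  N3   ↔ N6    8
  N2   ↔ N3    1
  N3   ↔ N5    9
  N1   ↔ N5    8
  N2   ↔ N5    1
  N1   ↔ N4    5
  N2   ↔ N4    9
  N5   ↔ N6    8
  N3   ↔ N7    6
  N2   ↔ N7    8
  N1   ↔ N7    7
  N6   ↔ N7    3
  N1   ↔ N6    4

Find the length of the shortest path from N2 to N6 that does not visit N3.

9

Some routes from N2 to N6 avoiding N3:
N2 → N5 → N1 → N7 → N6: 1 + 8 + 7 + 3 = 19
N2 → N5 → N6: 1 + 8 = 9
N2 → N7 → N1 → N6: 8 + 7 + 4 = 19
N2 → N4 → N1 → N6: 9 + 5 + 4 = 18
N2 → N5 → N1 → N6: 1 + 8 + 4 = 13
N2 → N7 → N6: 8 + 3 = 11
The minimum is 9.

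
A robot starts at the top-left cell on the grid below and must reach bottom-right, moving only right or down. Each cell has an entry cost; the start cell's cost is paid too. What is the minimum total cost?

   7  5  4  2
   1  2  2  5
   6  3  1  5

18

Take [0,0]→[1,0]→[1,1]→[1,2]→[2,2]→[2,3] for a total of 7 + 1 + 2 + 2 + 1 + 5 = 18.
For comparison, the top-then-right route costs 28.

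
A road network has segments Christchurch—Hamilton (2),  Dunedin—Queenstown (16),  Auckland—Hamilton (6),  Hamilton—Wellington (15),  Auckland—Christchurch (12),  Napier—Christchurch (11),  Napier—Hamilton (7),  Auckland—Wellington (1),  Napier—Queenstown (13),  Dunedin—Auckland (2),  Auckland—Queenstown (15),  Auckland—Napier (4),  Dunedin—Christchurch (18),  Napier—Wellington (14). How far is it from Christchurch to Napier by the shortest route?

9

A few of the Christchurch→Napier routes:
Christchurch→Hamilton→Napier: 2 + 7 = 9
Christchurch→Hamilton→Auckland→Napier: 2 + 6 + 4 = 12
Christchurch→Napier: 11
Christchurch→Auckland→Napier: 12 + 4 = 16
Christchurch→Hamilton→Wellington→Auckland→Napier: 2 + 15 + 1 + 4 = 22
Best route has total 9 km.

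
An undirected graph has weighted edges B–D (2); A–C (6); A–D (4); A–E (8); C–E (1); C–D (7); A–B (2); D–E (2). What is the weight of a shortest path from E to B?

A few of the E→B routes:
E -> C -> A -> B: 1 + 6 + 2 = 9
E -> D -> A -> B: 2 + 4 + 2 = 8
E -> D -> B: 2 + 2 = 4
Best route has total 4.

4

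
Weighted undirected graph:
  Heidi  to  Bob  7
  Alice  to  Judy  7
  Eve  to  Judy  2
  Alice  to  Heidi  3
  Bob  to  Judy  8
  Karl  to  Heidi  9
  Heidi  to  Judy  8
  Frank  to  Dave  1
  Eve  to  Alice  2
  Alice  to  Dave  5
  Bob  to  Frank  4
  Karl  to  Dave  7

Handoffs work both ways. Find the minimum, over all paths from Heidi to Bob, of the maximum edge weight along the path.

5

Checking several routes:
Heidi-Alice-Dave-Frank-Bob: max(3, 5, 1, 4) = 5
Heidi-Bob: max(7) = 7
Heidi-Judy-Alice-Dave-Frank-Bob: max(8, 7, 5, 1, 4) = 8
The minimum achievable maximum is 5.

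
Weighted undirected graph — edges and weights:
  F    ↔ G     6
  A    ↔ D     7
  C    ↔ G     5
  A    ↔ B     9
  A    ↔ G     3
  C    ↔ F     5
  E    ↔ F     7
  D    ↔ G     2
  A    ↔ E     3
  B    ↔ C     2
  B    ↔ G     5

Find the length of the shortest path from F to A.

9

A few of the F→A routes:
F→G→A: 6 + 3 = 9
F→E→A: 7 + 3 = 10
F→C→G→A: 5 + 5 + 3 = 13
Best route has total 9.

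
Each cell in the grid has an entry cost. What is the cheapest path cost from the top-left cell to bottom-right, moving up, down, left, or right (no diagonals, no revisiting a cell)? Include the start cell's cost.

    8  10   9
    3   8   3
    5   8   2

Cheapest: [0,0] -> [1,0] -> [1,1] -> [1,2] -> [2,2]
  8 + 3 + 8 + 3 + 2 = 24

24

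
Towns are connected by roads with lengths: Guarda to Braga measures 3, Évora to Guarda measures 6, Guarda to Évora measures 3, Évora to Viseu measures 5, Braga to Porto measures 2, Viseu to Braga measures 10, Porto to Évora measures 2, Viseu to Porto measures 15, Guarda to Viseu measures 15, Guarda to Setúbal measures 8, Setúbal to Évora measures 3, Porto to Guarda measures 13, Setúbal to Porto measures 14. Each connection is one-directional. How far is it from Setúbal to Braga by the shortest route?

Comparing a few candidate routes:
Setúbal - Porto - Évora - Guarda - Braga: 14 + 2 + 6 + 3 = 25
Setúbal - Évora - Viseu - Braga: 3 + 5 + 10 = 18
Setúbal - Évora - Guarda - Braga: 3 + 6 + 3 = 12
Setúbal - Évora - Guarda - Viseu - Braga: 3 + 6 + 15 + 10 = 34
Setúbal - Porto - Évora - Viseu - Braga: 14 + 2 + 5 + 10 = 31
Setúbal - Porto - Guarda - Braga: 14 + 13 + 3 = 30
Shortest: 12.

12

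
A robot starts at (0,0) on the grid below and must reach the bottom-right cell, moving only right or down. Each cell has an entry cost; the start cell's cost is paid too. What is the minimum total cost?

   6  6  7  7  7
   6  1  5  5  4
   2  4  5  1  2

Take r0c0 → r0c1 → r1c1 → r2c1 → r2c2 → r2c3 → r2c4 for a total of 6 + 6 + 1 + 4 + 5 + 1 + 2 = 25.

25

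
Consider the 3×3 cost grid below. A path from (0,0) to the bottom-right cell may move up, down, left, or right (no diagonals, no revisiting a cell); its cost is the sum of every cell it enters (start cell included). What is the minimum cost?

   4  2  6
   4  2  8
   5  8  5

21

One optimal route is [0,0] [0,1] [1,1] [1,2] [2,2].
Its cost is 4 + 2 + 2 + 8 + 5 = 21.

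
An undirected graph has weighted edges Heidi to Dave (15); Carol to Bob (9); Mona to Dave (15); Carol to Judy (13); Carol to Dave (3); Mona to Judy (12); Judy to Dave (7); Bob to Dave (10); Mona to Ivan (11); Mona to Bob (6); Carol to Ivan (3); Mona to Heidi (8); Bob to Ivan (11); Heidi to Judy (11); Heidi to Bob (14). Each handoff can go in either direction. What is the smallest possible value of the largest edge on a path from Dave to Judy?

A few of the Dave→Judy routes:
Dave -> Bob -> Carol -> Ivan -> Mona -> Heidi -> Judy: max(10, 9, 3, 11, 8, 11) = 11
Dave -> Bob -> Ivan -> Mona -> Heidi -> Judy: max(10, 11, 11, 8, 11) = 11
Dave -> Carol -> Bob -> Ivan -> Mona -> Heidi -> Judy: max(3, 9, 11, 11, 8, 11) = 11
Dave -> Bob -> Mona -> Heidi -> Judy: max(10, 6, 8, 11) = 11
Dave -> Carol -> Bob -> Mona -> Heidi -> Judy: max(3, 9, 6, 8, 11) = 11
Dave -> Judy: max(7) = 7
Best route has worst link 7.

7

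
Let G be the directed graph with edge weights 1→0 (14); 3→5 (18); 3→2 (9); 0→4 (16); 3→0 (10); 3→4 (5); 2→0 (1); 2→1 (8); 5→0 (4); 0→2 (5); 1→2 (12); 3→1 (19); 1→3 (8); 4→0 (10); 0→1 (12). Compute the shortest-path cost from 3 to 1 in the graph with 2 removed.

19

Candidate routes:
3 - 1: 19
3 - 5 - 0 - 1: 18 + 4 + 12 = 34
3 - 0 - 1: 10 + 12 = 22
3 - 4 - 0 - 1: 5 + 10 + 12 = 27
Best route has total 19.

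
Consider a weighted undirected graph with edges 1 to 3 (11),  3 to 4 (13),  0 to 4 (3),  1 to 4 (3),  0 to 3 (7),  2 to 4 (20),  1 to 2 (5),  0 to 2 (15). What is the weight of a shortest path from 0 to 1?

6

A few of the 0→1 routes:
0-4-3-1: 3 + 13 + 11 = 27
0-3-4-1: 7 + 13 + 3 = 23
0-4-1: 3 + 3 = 6
0-3-1: 7 + 11 = 18
0-2-1: 15 + 5 = 20
0-4-2-1: 3 + 20 + 5 = 28
Shortest: 6.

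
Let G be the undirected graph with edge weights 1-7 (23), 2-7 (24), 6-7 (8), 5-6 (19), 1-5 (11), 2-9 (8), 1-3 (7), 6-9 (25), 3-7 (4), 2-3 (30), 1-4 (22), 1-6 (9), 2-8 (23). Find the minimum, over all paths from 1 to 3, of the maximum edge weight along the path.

Some routes from 1 to 3:
1-3: max(7) = 7
1-7-3: max(23, 4) = 23
1-5-6-9-2-7-3: max(11, 19, 25, 8, 24, 4) = 25
1-5-6-7-3: max(11, 19, 8, 4) = 19
1-6-9-2-7-3: max(9, 25, 8, 24, 4) = 25
1-6-7-3: max(9, 8, 4) = 9
Best route has worst link 7.

7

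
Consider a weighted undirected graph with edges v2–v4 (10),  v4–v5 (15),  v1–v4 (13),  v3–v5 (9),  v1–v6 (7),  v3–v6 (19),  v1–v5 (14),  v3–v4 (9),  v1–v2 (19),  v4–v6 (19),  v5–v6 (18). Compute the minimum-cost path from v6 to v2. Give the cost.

Comparing a few candidate routes:
v6 - v4 - v2: 19 + 10 = 29
v6 - v1 - v2: 7 + 19 = 26
v6 - v1 - v4 - v2: 7 + 13 + 10 = 30
The minimum is 26.

26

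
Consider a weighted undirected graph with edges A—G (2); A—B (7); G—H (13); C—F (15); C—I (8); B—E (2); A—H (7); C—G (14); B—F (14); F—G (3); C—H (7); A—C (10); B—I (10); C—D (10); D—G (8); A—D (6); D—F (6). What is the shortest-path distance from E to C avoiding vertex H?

Some routes from E to C avoiding H:
E - B - A - C: 2 + 7 + 10 = 19
E - B - A - G - C: 2 + 7 + 2 + 14 = 25
E - B - A - D - C: 2 + 7 + 6 + 10 = 25
E - B - I - C: 2 + 10 + 8 = 20
Shortest: 19.

19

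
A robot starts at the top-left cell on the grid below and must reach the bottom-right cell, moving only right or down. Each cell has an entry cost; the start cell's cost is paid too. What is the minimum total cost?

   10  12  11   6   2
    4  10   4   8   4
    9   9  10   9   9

Path r0c0 r1c0 r1c1 r1c2 r1c3 r1c4 r2c4: 10 + 4 + 10 + 4 + 8 + 4 + 9 = 49.
For comparison, the top-then-right route costs 54.

49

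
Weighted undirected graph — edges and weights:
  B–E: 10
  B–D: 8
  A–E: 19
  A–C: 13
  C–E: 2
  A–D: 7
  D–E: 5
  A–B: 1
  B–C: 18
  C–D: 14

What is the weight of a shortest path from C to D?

7

Some routes from C to D:
C - E - B - D: 2 + 10 + 8 = 20
C - E - D: 2 + 5 = 7
C - E - B - A - D: 2 + 10 + 1 + 7 = 20
C - D: 14
C - A - D: 13 + 7 = 20
The minimum is 7.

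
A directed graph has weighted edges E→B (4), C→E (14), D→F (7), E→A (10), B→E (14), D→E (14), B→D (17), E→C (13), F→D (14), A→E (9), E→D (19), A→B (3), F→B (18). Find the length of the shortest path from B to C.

Routes from B to C:
B→E→C: 14 + 13 = 27
B→D→E→C: 17 + 14 + 13 = 44
Shortest: 27.

27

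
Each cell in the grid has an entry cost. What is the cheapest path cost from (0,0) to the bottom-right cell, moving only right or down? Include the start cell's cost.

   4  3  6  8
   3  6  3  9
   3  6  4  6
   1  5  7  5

Take [0,0] -> [1,0] -> [2,0] -> [3,0] -> [3,1] -> [3,2] -> [3,3] for a total of 4 + 3 + 3 + 1 + 5 + 7 + 5 = 28.
(Top row then right column would cost 41.)

28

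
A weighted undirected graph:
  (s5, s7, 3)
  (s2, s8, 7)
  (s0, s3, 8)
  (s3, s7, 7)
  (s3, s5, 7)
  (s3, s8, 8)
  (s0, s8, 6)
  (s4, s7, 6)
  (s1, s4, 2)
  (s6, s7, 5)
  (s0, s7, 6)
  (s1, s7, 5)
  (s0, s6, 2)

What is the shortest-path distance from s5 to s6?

Some routes from s5 to s6:
s5 - s7 - s3 - s0 - s6: 3 + 7 + 8 + 2 = 20
s5 - s3 - s7 - s6: 7 + 7 + 5 = 19
s5 - s7 - s6: 3 + 5 = 8
s5 - s3 - s7 - s0 - s6: 7 + 7 + 6 + 2 = 22
s5 - s7 - s0 - s6: 3 + 6 + 2 = 11
s5 - s3 - s0 - s6: 7 + 8 + 2 = 17
The minimum is 8.

8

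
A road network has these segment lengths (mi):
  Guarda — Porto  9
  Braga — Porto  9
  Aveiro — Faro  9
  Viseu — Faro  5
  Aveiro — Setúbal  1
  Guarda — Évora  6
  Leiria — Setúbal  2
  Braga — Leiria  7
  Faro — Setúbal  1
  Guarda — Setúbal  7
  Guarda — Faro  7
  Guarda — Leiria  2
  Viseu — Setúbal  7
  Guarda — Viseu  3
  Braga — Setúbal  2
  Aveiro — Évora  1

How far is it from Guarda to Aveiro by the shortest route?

Some routes from Guarda to Aveiro:
Guarda-Setúbal-Aveiro: 7 + 1 = 8
Guarda-Viseu-Setúbal-Aveiro: 3 + 7 + 1 = 11
Guarda-Viseu-Faro-Setúbal-Aveiro: 3 + 5 + 1 + 1 = 10
Guarda-Faro-Setúbal-Aveiro: 7 + 1 + 1 = 9
Guarda-Évora-Aveiro: 6 + 1 = 7
Guarda-Leiria-Setúbal-Aveiro: 2 + 2 + 1 = 5
Best route has total 5 mi.

5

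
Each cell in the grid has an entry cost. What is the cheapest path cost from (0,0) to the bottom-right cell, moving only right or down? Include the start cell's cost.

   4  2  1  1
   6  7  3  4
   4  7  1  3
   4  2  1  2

One optimal route is (0,0) → (0,1) → (0,2) → (1,2) → (2,2) → (3,2) → (3,3).
Its cost is 4 + 2 + 1 + 3 + 1 + 1 + 2 = 14.
For comparison, the top-then-right route costs 17.

14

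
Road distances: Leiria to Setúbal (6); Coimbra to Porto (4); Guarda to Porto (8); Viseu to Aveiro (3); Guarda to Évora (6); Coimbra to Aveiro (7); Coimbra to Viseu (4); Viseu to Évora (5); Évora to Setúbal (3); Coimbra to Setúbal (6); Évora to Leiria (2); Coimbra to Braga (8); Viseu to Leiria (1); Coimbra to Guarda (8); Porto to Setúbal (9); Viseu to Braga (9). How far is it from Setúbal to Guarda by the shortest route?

Checking several routes:
Setúbal→Coimbra→Guarda: 6 + 8 = 14
Setúbal→Évora→Guarda: 3 + 6 = 9
Setúbal→Porto→Guarda: 9 + 8 = 17
Setúbal→Leiria→Évora→Guarda: 6 + 2 + 6 = 14
Setúbal→Évora→Leiria→Viseu→Coimbra→Guarda: 3 + 2 + 1 + 4 + 8 = 18
The minimum is 9.

9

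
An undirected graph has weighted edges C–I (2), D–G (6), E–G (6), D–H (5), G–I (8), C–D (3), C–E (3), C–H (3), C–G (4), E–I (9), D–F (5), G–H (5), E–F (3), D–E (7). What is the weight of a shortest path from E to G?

A few of the E→G routes:
E -> C -> H -> G: 3 + 3 + 5 = 11
E -> G: 6
E -> C -> G: 3 + 4 = 7
The minimum is 6.

6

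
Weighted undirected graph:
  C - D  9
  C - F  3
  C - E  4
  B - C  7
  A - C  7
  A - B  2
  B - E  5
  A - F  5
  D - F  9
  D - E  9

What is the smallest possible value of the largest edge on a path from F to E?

4

Checking several routes:
F→A→C→E: max(5, 7, 4) = 7
F→A→C→B→E: max(5, 7, 7, 5) = 7
F→A→B→C→E: max(5, 2, 7, 4) = 7
F→C→B→E: max(3, 7, 5) = 7
F→C→E: max(3, 4) = 4
F→A→B→E: max(5, 2, 5) = 5
The minimum achievable maximum is 4.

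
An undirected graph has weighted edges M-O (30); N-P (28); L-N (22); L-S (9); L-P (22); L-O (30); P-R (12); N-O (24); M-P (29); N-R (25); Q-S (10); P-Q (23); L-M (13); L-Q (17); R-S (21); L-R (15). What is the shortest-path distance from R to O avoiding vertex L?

49

A few of the R→O routes:
R→P→M→O: 12 + 29 + 30 = 71
R→P→N→O: 12 + 28 + 24 = 64
R→N→O: 25 + 24 = 49
Best route has total 49.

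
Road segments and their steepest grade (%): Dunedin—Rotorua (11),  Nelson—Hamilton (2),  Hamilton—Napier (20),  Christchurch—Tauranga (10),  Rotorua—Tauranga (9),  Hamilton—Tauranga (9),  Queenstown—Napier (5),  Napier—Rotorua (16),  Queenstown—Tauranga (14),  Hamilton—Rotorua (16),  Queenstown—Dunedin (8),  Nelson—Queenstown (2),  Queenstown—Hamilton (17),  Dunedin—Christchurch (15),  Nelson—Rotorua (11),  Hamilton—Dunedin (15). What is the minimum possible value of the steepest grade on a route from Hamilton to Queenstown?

2

Checking several routes:
Hamilton - Nelson - Rotorua - Dunedin - Queenstown: max(2, 11, 11, 8) = 11
Hamilton - Nelson - Queenstown: max(2, 2) = 2
Hamilton - Tauranga - Rotorua - Nelson - Queenstown: max(9, 9, 11, 2) = 11
The minimum achievable maximum is 2%.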